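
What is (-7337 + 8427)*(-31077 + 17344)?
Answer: -14968970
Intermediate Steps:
(-7337 + 8427)*(-31077 + 17344) = 1090*(-13733) = -14968970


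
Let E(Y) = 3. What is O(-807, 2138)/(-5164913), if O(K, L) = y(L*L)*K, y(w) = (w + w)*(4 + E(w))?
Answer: 51643655112/5164913 ≈ 9998.9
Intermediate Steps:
y(w) = 14*w (y(w) = (w + w)*(4 + 3) = (2*w)*7 = 14*w)
O(K, L) = 14*K*L**2 (O(K, L) = (14*(L*L))*K = (14*L**2)*K = 14*K*L**2)
O(-807, 2138)/(-5164913) = (14*(-807)*2138**2)/(-5164913) = (14*(-807)*4571044)*(-1/5164913) = -51643655112*(-1/5164913) = 51643655112/5164913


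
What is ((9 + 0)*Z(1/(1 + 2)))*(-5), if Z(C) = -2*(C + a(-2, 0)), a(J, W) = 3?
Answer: 300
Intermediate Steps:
Z(C) = -6 - 2*C (Z(C) = -2*(C + 3) = -2*(3 + C) = -6 - 2*C)
((9 + 0)*Z(1/(1 + 2)))*(-5) = ((9 + 0)*(-6 - 2/(1 + 2)))*(-5) = (9*(-6 - 2/3))*(-5) = (9*(-6 - 2*⅓))*(-5) = (9*(-6 - ⅔))*(-5) = (9*(-20/3))*(-5) = -60*(-5) = 300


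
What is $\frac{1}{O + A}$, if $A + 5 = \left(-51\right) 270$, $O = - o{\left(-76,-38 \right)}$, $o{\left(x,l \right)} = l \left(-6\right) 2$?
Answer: $- \frac{1}{14231} \approx -7.0269 \cdot 10^{-5}$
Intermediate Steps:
$o{\left(x,l \right)} = - 12 l$ ($o{\left(x,l \right)} = - 6 l 2 = - 12 l$)
$O = -456$ ($O = - \left(-12\right) \left(-38\right) = \left(-1\right) 456 = -456$)
$A = -13775$ ($A = -5 - 13770 = -13775$)
$\frac{1}{O + A} = \frac{1}{-456 - 13775} = \frac{1}{-14231} = - \frac{1}{14231}$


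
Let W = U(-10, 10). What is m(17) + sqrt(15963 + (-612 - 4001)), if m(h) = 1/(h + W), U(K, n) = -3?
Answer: 1/14 + 5*sqrt(454) ≈ 106.61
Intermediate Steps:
W = -3
m(h) = 1/(-3 + h) (m(h) = 1/(h - 3) = 1/(-3 + h))
m(17) + sqrt(15963 + (-612 - 4001)) = 1/(-3 + 17) + sqrt(15963 + (-612 - 4001)) = 1/14 + sqrt(15963 - 4613) = 1/14 + sqrt(11350) = 1/14 + 5*sqrt(454)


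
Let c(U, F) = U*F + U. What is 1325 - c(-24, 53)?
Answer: 2621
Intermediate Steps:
c(U, F) = U + F*U (c(U, F) = F*U + U = U + F*U)
1325 - c(-24, 53) = 1325 - (-24)*(1 + 53) = 1325 - (-24)*54 = 1325 - 1*(-1296) = 1325 + 1296 = 2621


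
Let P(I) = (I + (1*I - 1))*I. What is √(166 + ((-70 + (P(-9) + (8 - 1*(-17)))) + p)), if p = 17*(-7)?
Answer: √173 ≈ 13.153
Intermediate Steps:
p = -119
P(I) = I*(-1 + 2*I) (P(I) = (I + (I - 1))*I = (I + (-1 + I))*I = (-1 + 2*I)*I = I*(-1 + 2*I))
√(166 + ((-70 + (P(-9) + (8 - 1*(-17)))) + p)) = √(166 + ((-70 + (-9*(-1 + 2*(-9)) + (8 - 1*(-17)))) - 119)) = √(166 + ((-70 + (-9*(-1 - 18) + (8 + 17))) - 119)) = √(166 + ((-70 + (-9*(-19) + 25)) - 119)) = √(166 + ((-70 + (171 + 25)) - 119)) = √(166 + ((-70 + 196) - 119)) = √(166 + (126 - 119)) = √(166 + 7) = √173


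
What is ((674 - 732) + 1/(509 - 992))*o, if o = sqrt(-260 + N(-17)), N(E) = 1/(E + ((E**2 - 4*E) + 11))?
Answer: -2155*I*sqrt(3559101)/4347 ≈ -935.25*I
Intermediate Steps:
N(E) = 1/(11 + E**2 - 3*E) (N(E) = 1/(E + (11 + E**2 - 4*E)) = 1/(11 + E**2 - 3*E))
o = I*sqrt(3559101)/117 (o = sqrt(-260 + 1/(11 + (-17)**2 - 3*(-17))) = sqrt(-260 + 1/(11 + 289 + 51)) = sqrt(-260 + 1/351) = sqrt(-91259/351) = I*sqrt(3559101)/117 ≈ 16.124*I)
((674 - 732) + 1/(509 - 992))*o = ((674 - 732) + 1/(509 - 992))*(I*sqrt(3559101)/117) = (-58 + 1/(-483))*(I*sqrt(3559101)/117) = (-58 - 1/483)*(I*sqrt(3559101)/117) = -2155*I*sqrt(3559101)/4347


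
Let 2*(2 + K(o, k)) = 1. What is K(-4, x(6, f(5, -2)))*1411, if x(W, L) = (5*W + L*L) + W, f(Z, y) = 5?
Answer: -4233/2 ≈ -2116.5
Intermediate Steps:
x(W, L) = L**2 + 6*W (x(W, L) = (5*W + L**2) + W = (L**2 + 5*W) + W = L**2 + 6*W)
K(o, k) = -3/2 (K(o, k) = -2 + (1/2)*1 = -2 + 1/2 = -3/2)
K(-4, x(6, f(5, -2)))*1411 = -3/2*1411 = -4233/2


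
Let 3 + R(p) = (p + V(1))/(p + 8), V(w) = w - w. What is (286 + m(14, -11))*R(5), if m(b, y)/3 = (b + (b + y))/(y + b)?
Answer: -10302/13 ≈ -792.46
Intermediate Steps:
m(b, y) = 3*(y + 2*b)/(b + y) (m(b, y) = 3*((b + (b + y))/(y + b)) = 3*((y + 2*b)/(b + y)) = 3*(y + 2*b)/(b + y))
V(w) = 0
R(p) = -3 + p/(8 + p) (R(p) = -3 + (p + 0)/(p + 8) = -3 + p/(8 + p))
(286 + m(14, -11))*R(5) = (286 + 3*(-11 + 2*14)/(14 - 11))*(2*(-12 - 1*5)/(8 + 5)) = (286 + 3*(-11 + 28)/3)*(2*(-12 - 5)/13) = (286 + 3*(⅓)*17)*(2*(1/13)*(-17)) = (286 + 17)*(-34/13) = 303*(-34/13) = -10302/13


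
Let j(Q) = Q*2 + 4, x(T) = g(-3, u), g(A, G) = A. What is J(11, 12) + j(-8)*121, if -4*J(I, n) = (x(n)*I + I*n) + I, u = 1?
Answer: -2959/2 ≈ -1479.5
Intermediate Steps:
x(T) = -3
j(Q) = 4 + 2*Q (j(Q) = 2*Q + 4 = 4 + 2*Q)
J(I, n) = I/2 - I*n/4 (J(I, n) = -((-3*I + I*n) + I)/4 = -(-2*I + I*n)/4 = I/2 - I*n/4)
J(11, 12) + j(-8)*121 = (¼)*11*(2 - 1*12) + (4 + 2*(-8))*121 = (¼)*11*(2 - 12) + (4 - 16)*121 = (¼)*11*(-10) - 12*121 = -55/2 - 1452 = -2959/2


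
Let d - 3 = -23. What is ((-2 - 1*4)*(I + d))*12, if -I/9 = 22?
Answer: 15696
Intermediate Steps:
I = -198 (I = -9*22 = -198)
d = -20 (d = 3 - 23 = -20)
((-2 - 1*4)*(I + d))*12 = ((-2 - 1*4)*(-198 - 20))*12 = ((-2 - 4)*(-218))*12 = -6*(-218)*12 = 1308*12 = 15696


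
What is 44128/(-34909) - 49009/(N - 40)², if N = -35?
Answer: -279867883/28051875 ≈ -9.9768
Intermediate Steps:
44128/(-34909) - 49009/(N - 40)² = 44128/(-34909) - 49009/(-35 - 40)² = 44128*(-1/34909) - 49009/((-75)²) = -6304/4987 - 49009/5625 = -279867883/28051875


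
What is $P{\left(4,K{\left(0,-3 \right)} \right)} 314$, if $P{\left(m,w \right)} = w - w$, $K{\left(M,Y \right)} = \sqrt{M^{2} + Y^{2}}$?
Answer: $0$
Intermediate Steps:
$P{\left(m,w \right)} = 0$
$P{\left(4,K{\left(0,-3 \right)} \right)} 314 = 0 \cdot 314 = 0$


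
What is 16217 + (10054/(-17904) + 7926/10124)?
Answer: 367441887155/22657512 ≈ 16217.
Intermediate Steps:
16217 + (10054/(-17904) + 7926/10124) = 16217 + (10054*(-1/17904) + 7926*(1/10124)) = 16217 + (-5027/8952 + 3963/5062) = 16217 + 5015051/22657512 = 367441887155/22657512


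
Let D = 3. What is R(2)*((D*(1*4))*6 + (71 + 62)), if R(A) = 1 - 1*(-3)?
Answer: 820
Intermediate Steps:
R(A) = 4 (R(A) = 1 + 3 = 4)
R(2)*((D*(1*4))*6 + (71 + 62)) = 4*((3*(1*4))*6 + (71 + 62)) = 4*((3*4)*6 + 133) = 4*(12*6 + 133) = 4*(72 + 133) = 4*205 = 820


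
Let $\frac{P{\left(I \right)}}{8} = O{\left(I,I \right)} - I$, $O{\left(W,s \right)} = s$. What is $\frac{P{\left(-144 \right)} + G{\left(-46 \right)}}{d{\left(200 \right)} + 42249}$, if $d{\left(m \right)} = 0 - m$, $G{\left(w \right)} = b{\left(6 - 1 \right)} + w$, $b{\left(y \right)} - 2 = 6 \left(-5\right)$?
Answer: $- \frac{74}{42049} \approx -0.0017599$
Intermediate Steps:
$P{\left(I \right)} = 0$ ($P{\left(I \right)} = 8 \left(I - I\right) = 8 \cdot 0 = 0$)
$b{\left(y \right)} = -28$ ($b{\left(y \right)} = 2 + 6 \left(-5\right) = 2 - 30 = -28$)
$G{\left(w \right)} = -28 + w$
$d{\left(m \right)} = - m$
$\frac{P{\left(-144 \right)} + G{\left(-46 \right)}}{d{\left(200 \right)} + 42249} = \frac{0 - 74}{\left(-1\right) 200 + 42249} = \frac{0 - 74}{-200 + 42249} = - \frac{74}{42049}$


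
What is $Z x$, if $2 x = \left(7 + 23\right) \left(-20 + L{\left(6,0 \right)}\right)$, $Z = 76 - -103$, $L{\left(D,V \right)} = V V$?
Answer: $-53700$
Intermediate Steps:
$L{\left(D,V \right)} = V^{2}$
$Z = 179$ ($Z = 76 + 103 = 179$)
$x = -300$ ($x = \frac{\left(7 + 23\right) \left(-20 + 0^{2}\right)}{2} = \frac{30 \left(-20 + 0\right)}{2} = \frac{30 \left(-20\right)}{2} = \frac{1}{2} \left(-600\right) = -300$)
$Z x = 179 \left(-300\right) = -53700$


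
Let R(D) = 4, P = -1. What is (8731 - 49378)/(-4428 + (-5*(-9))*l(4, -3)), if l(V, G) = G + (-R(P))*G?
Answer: 13549/1341 ≈ 10.104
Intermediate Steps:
l(V, G) = -3*G (l(V, G) = G + (-1*4)*G = G - 4*G = -3*G)
(8731 - 49378)/(-4428 + (-5*(-9))*l(4, -3)) = (8731 - 49378)/(-4428 + (-5*(-9))*(-3*(-3))) = -40647/(-4428 + 45*9) = -40647/(-4428 + 405) = -40647/(-4023) = -40647*(-1/4023) = 13549/1341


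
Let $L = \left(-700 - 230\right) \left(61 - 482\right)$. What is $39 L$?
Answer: $15269670$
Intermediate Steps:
$L = 391530$ ($L = \left(-930\right) \left(-421\right) = 391530$)
$39 L = 39 \cdot 391530 = 15269670$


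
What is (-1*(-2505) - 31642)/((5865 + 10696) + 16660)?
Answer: -29137/33221 ≈ -0.87707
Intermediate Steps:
(-1*(-2505) - 31642)/((5865 + 10696) + 16660) = (2505 - 31642)/(16561 + 16660) = -29137/33221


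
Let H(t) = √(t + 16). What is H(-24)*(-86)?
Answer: -172*I*√2 ≈ -243.24*I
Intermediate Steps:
H(t) = √(16 + t)
H(-24)*(-86) = √(16 - 24)*(-86) = √(-8)*(-86) = (2*I*√2)*(-86) = -172*I*√2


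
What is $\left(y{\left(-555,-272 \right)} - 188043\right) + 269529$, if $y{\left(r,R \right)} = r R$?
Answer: $232446$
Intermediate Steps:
$y{\left(r,R \right)} = R r$
$\left(y{\left(-555,-272 \right)} - 188043\right) + 269529 = \left(\left(-272\right) \left(-555\right) - 188043\right) + 269529 = \left(150960 - 188043\right) + 269529 = -37083 + 269529 = 232446$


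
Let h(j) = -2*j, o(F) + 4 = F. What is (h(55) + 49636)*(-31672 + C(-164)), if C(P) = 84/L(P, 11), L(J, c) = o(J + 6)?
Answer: -42352555108/27 ≈ -1.5686e+9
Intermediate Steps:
o(F) = -4 + F
L(J, c) = 2 + J (L(J, c) = -4 + (J + 6) = -4 + (6 + J) = 2 + J)
C(P) = 84/(2 + P)
(h(55) + 49636)*(-31672 + C(-164)) = (-2*55 + 49636)*(-31672 + 84/(2 - 164)) = (-110 + 49636)*(-31672 + 84/(-162)) = 49526*(-31672 + 84*(-1/162)) = 49526*(-31672 - 14/27) = 49526*(-855158/27) = -42352555108/27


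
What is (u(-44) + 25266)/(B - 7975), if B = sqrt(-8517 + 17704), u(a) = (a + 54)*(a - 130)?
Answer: -31269975/10598573 - 3921*sqrt(9187)/10598573 ≈ -2.9859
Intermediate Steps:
u(a) = (-130 + a)*(54 + a) (u(a) = (54 + a)*(-130 + a) = (-130 + a)*(54 + a))
B = sqrt(9187) ≈ 95.849
(u(-44) + 25266)/(B - 7975) = ((-7020 + (-44)**2 - 76*(-44)) + 25266)/(sqrt(9187) - 7975) = ((-7020 + 1936 + 3344) + 25266)/(-7975 + sqrt(9187)) = (-1740 + 25266)/(-7975 + sqrt(9187)) = 23526/(-7975 + sqrt(9187))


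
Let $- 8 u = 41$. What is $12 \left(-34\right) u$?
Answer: $2091$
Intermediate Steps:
$u = - \frac{41}{8}$ ($u = \left(- \frac{1}{8}\right) 41 = - \frac{41}{8} \approx -5.125$)
$12 \left(-34\right) u = 12 \left(-34\right) \left(- \frac{41}{8}\right) = \left(-408\right) \left(- \frac{41}{8}\right) = 2091$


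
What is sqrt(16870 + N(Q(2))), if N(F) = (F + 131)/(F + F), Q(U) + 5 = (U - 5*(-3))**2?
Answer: 5*sqrt(54429026)/284 ≈ 129.89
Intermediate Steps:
Q(U) = -5 + (15 + U)**2 (Q(U) = -5 + (U - 5*(-3))**2 = -5 + (U + 15)**2 = -5 + (15 + U)**2)
N(F) = (131 + F)/(2*F) (N(F) = (131 + F)/((2*F)) = (131 + F)*(1/(2*F)) = (131 + F)/(2*F))
sqrt(16870 + N(Q(2))) = sqrt(16870 + (131 + (-5 + (15 + 2)**2))/(2*(-5 + (15 + 2)**2))) = sqrt(16870 + (131 + (-5 + 17**2))/(2*(-5 + 17**2))) = sqrt(16870 + (131 + (-5 + 289))/(2*(-5 + 289))) = sqrt(16870 + (1/2)*(131 + 284)/284) = sqrt(16870 + (1/2)*(1/284)*415) = sqrt(16870 + 415/568) = sqrt(9582575/568) = 5*sqrt(54429026)/284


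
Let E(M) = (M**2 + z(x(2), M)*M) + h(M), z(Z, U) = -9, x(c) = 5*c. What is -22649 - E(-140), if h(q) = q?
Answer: -43369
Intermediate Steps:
E(M) = M**2 - 8*M (E(M) = (M**2 - 9*M) + M = M**2 - 8*M)
-22649 - E(-140) = -22649 - (-140)*(-8 - 140) = -22649 - (-140)*(-148) = -22649 - 1*20720 = -22649 - 20720 = -43369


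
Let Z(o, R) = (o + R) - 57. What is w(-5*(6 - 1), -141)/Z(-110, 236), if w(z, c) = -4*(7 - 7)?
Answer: 0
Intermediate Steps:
Z(o, R) = -57 + R + o (Z(o, R) = (R + o) - 57 = -57 + R + o)
w(z, c) = 0 (w(z, c) = -4*0 = 0)
w(-5*(6 - 1), -141)/Z(-110, 236) = 0/(-57 + 236 - 110) = 0/69 = 0*(1/69) = 0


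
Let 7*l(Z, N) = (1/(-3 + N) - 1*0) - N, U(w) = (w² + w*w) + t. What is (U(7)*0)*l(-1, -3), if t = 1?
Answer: 0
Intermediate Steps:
U(w) = 1 + 2*w² (U(w) = (w² + w*w) + 1 = (w² + w²) + 1 = 2*w² + 1 = 1 + 2*w²)
l(Z, N) = -N/7 + 1/(7*(-3 + N)) (l(Z, N) = ((1/(-3 + N) - 1*0) - N)/7 = ((1/(-3 + N) + 0) - N)/7 = (1/(-3 + N) - N)/7 = -N/7 + 1/(7*(-3 + N)))
(U(7)*0)*l(-1, -3) = ((1 + 2*7²)*0)*((1 - 1*(-3)² + 3*(-3))/(7*(-3 - 3))) = ((1 + 2*49)*0)*((⅐)*(1 - 1*9 - 9)/(-6)) = ((1 + 98)*0)*((⅐)*(-⅙)*(1 - 9 - 9)) = (99*0)*((⅐)*(-⅙)*(-17)) = 0*(17/42) = 0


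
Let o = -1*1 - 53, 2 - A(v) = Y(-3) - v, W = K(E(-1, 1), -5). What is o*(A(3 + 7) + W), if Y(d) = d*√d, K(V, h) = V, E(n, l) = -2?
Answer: -540 - 162*I*√3 ≈ -540.0 - 280.59*I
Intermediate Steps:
W = -2
Y(d) = d^(3/2)
A(v) = 2 + v + 3*I*√3 (A(v) = 2 - ((-3)^(3/2) - v) = 2 - (-3*I*√3 - v) = 2 - (-v - 3*I*√3) = 2 + (v + 3*I*√3) = 2 + v + 3*I*√3)
o = -54 (o = -1 - 53 = -54)
o*(A(3 + 7) + W) = -54*((2 + (3 + 7) + 3*I*√3) - 2) = -54*((2 + 10 + 3*I*√3) - 2) = -54*((12 + 3*I*√3) - 2) = -54*(10 + 3*I*√3) = -540 - 162*I*√3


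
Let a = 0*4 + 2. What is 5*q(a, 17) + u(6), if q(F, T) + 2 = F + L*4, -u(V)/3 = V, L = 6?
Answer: 102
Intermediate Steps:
u(V) = -3*V
a = 2 (a = 0 + 2 = 2)
q(F, T) = 22 + F (q(F, T) = -2 + (F + 6*4) = -2 + (F + 24) = -2 + (24 + F) = 22 + F)
5*q(a, 17) + u(6) = 5*(22 + 2) - 3*6 = 5*24 - 18 = 120 - 18 = 102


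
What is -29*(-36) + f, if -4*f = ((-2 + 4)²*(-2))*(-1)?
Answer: 1042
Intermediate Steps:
f = -2 (f = -(-2 + 4)²*(-2)*(-1)/4 = -2²*(-2)*(-1)/4 = -4*(-2)*(-1)/4 = -(-2)*(-1) = -¼*8 = -2)
-29*(-36) + f = -29*(-36) - 2 = 1044 - 2 = 1042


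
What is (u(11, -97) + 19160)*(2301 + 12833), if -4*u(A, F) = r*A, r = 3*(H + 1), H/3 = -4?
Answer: 582681701/2 ≈ 2.9134e+8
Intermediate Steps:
H = -12 (H = 3*(-4) = -12)
r = -33 (r = 3*(-12 + 1) = 3*(-11) = -33)
u(A, F) = 33*A/4 (u(A, F) = -(-33)*A/4 = 33*A/4)
(u(11, -97) + 19160)*(2301 + 12833) = ((33/4)*11 + 19160)*(2301 + 12833) = (363/4 + 19160)*15134 = (77003/4)*15134 = 582681701/2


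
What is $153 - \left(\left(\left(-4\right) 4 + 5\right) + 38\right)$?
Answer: $126$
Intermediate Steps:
$153 - \left(\left(\left(-4\right) 4 + 5\right) + 38\right) = 153 - \left(\left(-16 + 5\right) + 38\right) = 153 - \left(-11 + 38\right) = 153 - 27 = 126$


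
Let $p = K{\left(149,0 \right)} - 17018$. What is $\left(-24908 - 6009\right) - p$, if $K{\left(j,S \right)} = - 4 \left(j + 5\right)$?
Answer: $-13283$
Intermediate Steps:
$K{\left(j,S \right)} = -20 - 4 j$ ($K{\left(j,S \right)} = - 4 \left(5 + j\right) = -20 - 4 j$)
$p = -17634$ ($p = \left(-20 - 596\right) - 17018 = -616 - 17018 = -17634$)
$\left(-24908 - 6009\right) - p = \left(-24908 - 6009\right) - -17634 = -30917 + 17634 = -13283$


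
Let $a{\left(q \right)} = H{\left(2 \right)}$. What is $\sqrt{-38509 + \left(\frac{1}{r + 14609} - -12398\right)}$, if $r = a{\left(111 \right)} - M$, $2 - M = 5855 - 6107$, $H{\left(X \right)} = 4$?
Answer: $\frac{2 i \sqrt{1345897242358}}{14359} \approx 161.59 i$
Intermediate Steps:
$a{\left(q \right)} = 4$
$M = 254$ ($M = 2 - \left(5855 - 6107\right) = 2 - -252 = 2 + 252 = 254$)
$r = -250$ ($r = 4 - 254 = -250$)
$\sqrt{-38509 + \left(\frac{1}{r + 14609} - -12398\right)} = \sqrt{-38509 + \left(\frac{1}{-250 + 14609} - -12398\right)} = \sqrt{-38509 + \left(\frac{1}{14359} + 12398\right)} = \sqrt{-38509 + \frac{178022883}{14359}} = \sqrt{- \frac{374927848}{14359}} = \frac{2 i \sqrt{1345897242358}}{14359}$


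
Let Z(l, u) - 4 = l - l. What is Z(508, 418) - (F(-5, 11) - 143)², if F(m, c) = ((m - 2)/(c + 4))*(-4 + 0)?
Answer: -4480789/225 ≈ -19915.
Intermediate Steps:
Z(l, u) = 4 (Z(l, u) = 4 + (l - l) = 4 + 0 = 4)
F(m, c) = -4*(-2 + m)/(4 + c) (F(m, c) = ((-2 + m)/(4 + c))*(-4) = -4*(-2 + m)/(4 + c))
Z(508, 418) - (F(-5, 11) - 143)² = 4 - (4*(2 - 1*(-5))/(4 + 11) - 143)² = 4 - (4*(2 + 5)/15 - 143)² = 4 - (4*(1/15)*7 - 143)² = 4 - (28/15 - 143)² = 4 - (-2117/15)² = 4 - 1*4481689/225 = 4 - 4481689/225 = -4480789/225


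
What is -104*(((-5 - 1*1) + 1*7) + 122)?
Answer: -12792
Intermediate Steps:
-104*(((-5 - 1*1) + 1*7) + 122) = -104*(((-5 - 1) + 7) + 122) = -104*((-6 + 7) + 122) = -104*(1 + 122) = -104*123 = -12792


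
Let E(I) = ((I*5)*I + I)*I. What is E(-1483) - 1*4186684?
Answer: -16309715330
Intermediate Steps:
E(I) = I*(I + 5*I²) (E(I) = ((5*I)*I + I)*I = (5*I² + I)*I = (I + 5*I²)*I = I*(I + 5*I²))
E(-1483) - 1*4186684 = (-1483)²*(1 + 5*(-1483)) - 1*4186684 = 2199289*(1 - 7415) - 4186684 = 2199289*(-7414) - 4186684 = -16305528646 - 4186684 = -16309715330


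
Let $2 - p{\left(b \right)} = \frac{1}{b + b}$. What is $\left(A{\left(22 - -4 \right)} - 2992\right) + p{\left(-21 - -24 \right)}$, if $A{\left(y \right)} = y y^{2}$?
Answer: $\frac{87515}{6} \approx 14586.0$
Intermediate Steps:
$p{\left(b \right)} = 2 - \frac{1}{2 b}$ ($p{\left(b \right)} = 2 - \frac{1}{b + b} = 2 - \frac{1}{2 b}$)
$A{\left(y \right)} = y^{3}$
$\left(A{\left(22 - -4 \right)} - 2992\right) + p{\left(-21 - -24 \right)} = \left(\left(22 - -4\right)^{3} - 2992\right) + \left(2 - \frac{1}{2 \left(-21 - -24\right)}\right) = \left(\left(22 + 4\right)^{3} - 2992\right) + \left(2 - \frac{1}{2 \left(-21 + 24\right)}\right) = \left(26^{3} - 2992\right) + \left(2 - \frac{1}{2 \cdot 3}\right) = \left(17576 - 2992\right) + \left(2 - \frac{1}{6}\right) = 14584 + \left(2 - \frac{1}{6}\right) = 14584 + \frac{11}{6} = \frac{87515}{6}$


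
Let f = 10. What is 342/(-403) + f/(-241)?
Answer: -86452/97123 ≈ -0.89013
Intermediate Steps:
342/(-403) + f/(-241) = 342/(-403) + 10/(-241) = 342*(-1/403) + 10*(-1/241) = -342/403 - 10/241 = -86452/97123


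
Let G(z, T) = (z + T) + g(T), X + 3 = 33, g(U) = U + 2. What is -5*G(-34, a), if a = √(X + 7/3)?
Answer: 160 - 10*√291/3 ≈ 103.14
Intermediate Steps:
g(U) = 2 + U
X = 30 (X = -3 + 33 = 30)
a = √291/3 (a = √(30 + 7/3) = √(97/3) = √291/3 ≈ 5.6862)
G(z, T) = 2 + z + 2*T (G(z, T) = (z + T) + (2 + T) = (T + z) + (2 + T) = 2 + z + 2*T)
-5*G(-34, a) = -5*(2 - 34 + 2*(√291/3)) = -5*(2 - 34 + 2*√291/3) = -5*(-32 + 2*√291/3) = 160 - 10*√291/3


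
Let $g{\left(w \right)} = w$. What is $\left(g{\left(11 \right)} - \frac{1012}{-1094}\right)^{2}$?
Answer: $\frac{42549529}{299209} \approx 142.21$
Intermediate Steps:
$\left(g{\left(11 \right)} - \frac{1012}{-1094}\right)^{2} = \left(11 - \frac{1012}{-1094}\right)^{2} = \left(11 - - \frac{506}{547}\right)^{2} = \left(11 + \frac{506}{547}\right)^{2} = \left(\frac{6523}{547}\right)^{2} = \frac{42549529}{299209}$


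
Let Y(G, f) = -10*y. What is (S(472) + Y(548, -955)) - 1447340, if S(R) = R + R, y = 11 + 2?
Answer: -1446526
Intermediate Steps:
y = 13
Y(G, f) = -130 (Y(G, f) = -10*13 = -130)
S(R) = 2*R
(S(472) + Y(548, -955)) - 1447340 = (2*472 - 130) - 1447340 = (944 - 130) - 1447340 = 814 - 1447340 = -1446526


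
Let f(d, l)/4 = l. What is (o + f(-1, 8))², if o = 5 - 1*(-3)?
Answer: 1600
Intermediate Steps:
f(d, l) = 4*l
o = 8 (o = 5 + 3 = 8)
(o + f(-1, 8))² = (8 + 4*8)² = (8 + 32)² = 40² = 1600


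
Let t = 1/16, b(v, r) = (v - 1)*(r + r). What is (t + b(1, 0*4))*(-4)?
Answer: -1/4 ≈ -0.25000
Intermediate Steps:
b(v, r) = 2*r*(-1 + v) (b(v, r) = (-1 + v)*(2*r) = 2*r*(-1 + v))
t = 1/16 ≈ 0.062500
(t + b(1, 0*4))*(-4) = (1/16 + 2*(0*4)*(-1 + 1))*(-4) = (1/16 + 2*0*0)*(-4) = (1/16 + 0)*(-4) = (1/16)*(-4) = -1/4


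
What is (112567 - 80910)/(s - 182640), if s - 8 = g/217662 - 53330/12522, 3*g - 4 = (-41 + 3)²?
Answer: -21570791436387/124446681672739 ≈ -0.17333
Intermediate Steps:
g = 1448/3 (g = 4/3 + (-41 + 3)²/3 = 4/3 + (⅓)*(-38)² = 4/3 + (⅓)*1444 = 4/3 + 1444/3 = 1448/3 ≈ 482.67)
s = 2550659501/681390891 (s = 8 + ((1448/3)/217662 - 53330/12522) = 8 + ((1448/3)*(1/217662) - 53330*1/12522) = 8 + (724/326493 - 26665/6261) = 8 - 2900467627/681390891 = 2550659501/681390891 ≈ 3.7433)
(112567 - 80910)/(s - 182640) = (112567 - 80910)/(2550659501/681390891 - 182640) = 31657/(-124446681672739/681390891) = 31657*(-681390891/124446681672739) = -21570791436387/124446681672739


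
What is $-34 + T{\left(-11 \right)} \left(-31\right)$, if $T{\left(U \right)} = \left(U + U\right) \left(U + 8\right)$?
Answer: $-2080$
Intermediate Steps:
$T{\left(U \right)} = 2 U \left(8 + U\right)$
$-34 + T{\left(-11 \right)} \left(-31\right) = -34 + 2 \left(-11\right) \left(8 - 11\right) \left(-31\right) = -34 + 2 \left(-11\right) \left(-3\right) \left(-31\right) = -34 + 66 \left(-31\right) = -34 - 2046 = -2080$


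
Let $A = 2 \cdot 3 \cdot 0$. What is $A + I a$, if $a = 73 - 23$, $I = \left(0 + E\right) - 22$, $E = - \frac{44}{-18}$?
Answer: $- \frac{8800}{9} \approx -977.78$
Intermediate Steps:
$E = \frac{22}{9}$ ($E = \left(-44\right) \left(- \frac{1}{18}\right) = \frac{22}{9} \approx 2.4444$)
$I = - \frac{176}{9}$ ($I = \left(0 + \frac{22}{9}\right) - 22 = \frac{22}{9} - 22 = - \frac{176}{9} \approx -19.556$)
$a = 50$ ($a = 73 - 23 = 50$)
$A = 0$ ($A = 6 \cdot 0 = 0$)
$A + I a = 0 - \frac{8800}{9} = - \frac{8800}{9}$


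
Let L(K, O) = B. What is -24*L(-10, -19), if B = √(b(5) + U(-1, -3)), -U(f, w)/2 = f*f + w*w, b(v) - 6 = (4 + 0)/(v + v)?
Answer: -48*I*√85/5 ≈ -88.508*I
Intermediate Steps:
b(v) = 6 + 2/v (b(v) = 6 + (4 + 0)/(v + v) = 6 + 4/((2*v)) = 6 + 4*(1/(2*v)) = 6 + 2/v)
U(f, w) = -2*f² - 2*w² (U(f, w) = -2*(f*f + w*w) = -2*(f² + w²) = -2*f² - 2*w²)
B = 2*I*√85/5 (B = √((6 + 2/5) + (-2*(-1)² - 2*(-3)²)) = √((6 + 2*(⅕)) + (-2*1 - 2*9)) = √((6 + ⅖) + (-2 - 18)) = √(32/5 - 20) = √(-68/5) = 2*I*√85/5 ≈ 3.6878*I)
L(K, O) = 2*I*√85/5
-24*L(-10, -19) = -48*I*√85/5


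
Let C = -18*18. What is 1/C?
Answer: -1/324 ≈ -0.0030864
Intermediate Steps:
C = -324
1/C = 1/(-324) = -1/324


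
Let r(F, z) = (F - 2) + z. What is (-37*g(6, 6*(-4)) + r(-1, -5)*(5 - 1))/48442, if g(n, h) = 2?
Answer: -1/457 ≈ -0.0021882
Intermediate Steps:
r(F, z) = -2 + F + z (r(F, z) = (-2 + F) + z = -2 + F + z)
(-37*g(6, 6*(-4)) + r(-1, -5)*(5 - 1))/48442 = (-37*2 + (-2 - 1 - 5)*(5 - 1))/48442 = (-74 - 8*4)*(1/48442) = (-74 - 32)*(1/48442) = -106*1/48442 = -1/457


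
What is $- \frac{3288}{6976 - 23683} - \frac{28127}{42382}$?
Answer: $- \frac{110188591}{236025358} \approx -0.46685$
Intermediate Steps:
$- \frac{3288}{6976 - 23683} - \frac{28127}{42382} = - \frac{3288}{-16707} - \frac{28127}{42382} = \left(-3288\right) \left(- \frac{1}{16707}\right) - \frac{28127}{42382} = \frac{1096}{5569} - \frac{28127}{42382} = - \frac{110188591}{236025358}$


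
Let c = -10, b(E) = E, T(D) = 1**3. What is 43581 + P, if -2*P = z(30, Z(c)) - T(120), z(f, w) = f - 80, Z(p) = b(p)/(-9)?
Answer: 87213/2 ≈ 43607.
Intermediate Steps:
T(D) = 1
Z(p) = -p/9 (Z(p) = p/(-9) = p*(-1/9) = -p/9)
z(f, w) = -80 + f
P = 51/2 (P = -((-80 + 30) - 1*1)/2 = -(-50 - 1)/2 = -1/2*(-51) = 51/2 ≈ 25.500)
43581 + P = 43581 + 51/2 = 87213/2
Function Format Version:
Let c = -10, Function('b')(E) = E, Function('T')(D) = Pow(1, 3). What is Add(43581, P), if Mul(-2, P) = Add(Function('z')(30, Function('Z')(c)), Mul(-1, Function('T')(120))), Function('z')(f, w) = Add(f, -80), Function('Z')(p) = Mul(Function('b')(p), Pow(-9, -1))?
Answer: Rational(87213, 2) ≈ 43607.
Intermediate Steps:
Function('T')(D) = 1
Function('Z')(p) = Mul(Rational(-1, 9), p) (Function('Z')(p) = Mul(p, Pow(-9, -1)) = Mul(p, Rational(-1, 9)) = Mul(Rational(-1, 9), p))
Function('z')(f, w) = Add(-80, f)
P = Rational(51, 2) (P = Mul(Rational(-1, 2), Add(Add(-80, 30), Mul(-1, 1))) = Mul(Rational(-1, 2), Add(-50, -1)) = Mul(Rational(-1, 2), -51) = Rational(51, 2) ≈ 25.500)
Add(43581, P) = Add(43581, Rational(51, 2)) = Rational(87213, 2)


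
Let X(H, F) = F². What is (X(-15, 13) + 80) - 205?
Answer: 44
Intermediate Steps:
(X(-15, 13) + 80) - 205 = (13² + 80) - 205 = (169 + 80) - 205 = 249 - 205 = 44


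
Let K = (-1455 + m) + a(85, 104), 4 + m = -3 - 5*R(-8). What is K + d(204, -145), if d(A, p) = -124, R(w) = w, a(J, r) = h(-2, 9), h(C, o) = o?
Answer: -1537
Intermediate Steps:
a(J, r) = 9
m = 33 (m = -4 + (-3 - 5*(-8)) = -4 + (-3 + 40) = -4 + 37 = 33)
K = -1413 (K = (-1455 + 33) + 9 = -1422 + 9 = -1413)
K + d(204, -145) = -1413 - 124 = -1537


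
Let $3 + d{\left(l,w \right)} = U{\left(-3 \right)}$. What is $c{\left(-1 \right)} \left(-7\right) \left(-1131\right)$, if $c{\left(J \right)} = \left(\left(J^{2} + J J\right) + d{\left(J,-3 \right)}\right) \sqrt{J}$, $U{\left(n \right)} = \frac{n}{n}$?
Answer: $0$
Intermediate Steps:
$U{\left(n \right)} = 1$
$d{\left(l,w \right)} = -2$ ($d{\left(l,w \right)} = -3 + 1 = -2$)
$c{\left(J \right)} = \sqrt{J} \left(-2 + 2 J^{2}\right)$ ($c{\left(J \right)} = \left(\left(J^{2} + J J\right) - 2\right) \sqrt{J} = \left(\left(J^{2} + J^{2}\right) - 2\right) \sqrt{J} = \left(2 J^{2} - 2\right) \sqrt{J} = \left(-2 + 2 J^{2}\right) \sqrt{J} = \sqrt{J} \left(-2 + 2 J^{2}\right)$)
$c{\left(-1 \right)} \left(-7\right) \left(-1131\right) = 2 \sqrt{-1} \left(-1 + \left(-1\right)^{2}\right) \left(-7\right) \left(-1131\right) = 2 i \left(-1 + 1\right) \left(-7\right) \left(-1131\right) = 2 i 0 \left(-7\right) \left(-1131\right) = 0 \left(-7\right) \left(-1131\right) = 0 \left(-1131\right) = 0$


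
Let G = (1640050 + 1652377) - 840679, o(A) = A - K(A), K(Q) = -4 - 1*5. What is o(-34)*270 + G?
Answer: 2444998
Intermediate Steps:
K(Q) = -9 (K(Q) = -4 - 5 = -9)
o(A) = 9 + A (o(A) = A - 1*(-9) = A + 9 = 9 + A)
G = 2451748 (G = 3292427 - 840679 = 2451748)
o(-34)*270 + G = (9 - 34)*270 + 2451748 = -25*270 + 2451748 = -6750 + 2451748 = 2444998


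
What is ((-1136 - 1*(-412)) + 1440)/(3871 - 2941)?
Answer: 358/465 ≈ 0.76989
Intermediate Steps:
((-1136 - 1*(-412)) + 1440)/(3871 - 2941) = ((-1136 + 412) + 1440)/930 = (-724 + 1440)*(1/930) = 716*(1/930) = 358/465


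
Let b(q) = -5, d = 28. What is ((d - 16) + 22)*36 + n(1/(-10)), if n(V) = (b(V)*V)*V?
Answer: 24479/20 ≈ 1223.9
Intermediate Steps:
n(V) = -5*V² (n(V) = (-5*V)*V = -5*V²)
((d - 16) + 22)*36 + n(1/(-10)) = ((28 - 16) + 22)*36 - 5*(1/(-10))² = (12 + 22)*36 - 5*(-⅒)² = 34*36 - 5*1/100 = 1224 - 1/20 = 24479/20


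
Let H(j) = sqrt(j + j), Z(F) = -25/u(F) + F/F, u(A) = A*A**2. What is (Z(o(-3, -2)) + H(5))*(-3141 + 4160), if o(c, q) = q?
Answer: 33627/8 + 1019*sqrt(10) ≈ 7425.7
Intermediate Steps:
u(A) = A**3
Z(F) = 1 - 25/F**3 (Z(F) = -25/F**3 + F/F = -25/F**3 + 1 = 1 - 25/F**3)
H(j) = sqrt(2)*sqrt(j) (H(j) = sqrt(2*j) = sqrt(2)*sqrt(j))
(Z(o(-3, -2)) + H(5))*(-3141 + 4160) = ((1 - 25/(-2)**3) + sqrt(2)*sqrt(5))*(-3141 + 4160) = ((1 - 25*(-1/8)) + sqrt(10))*1019 = ((1 + 25/8) + sqrt(10))*1019 = (33/8 + sqrt(10))*1019 = 33627/8 + 1019*sqrt(10)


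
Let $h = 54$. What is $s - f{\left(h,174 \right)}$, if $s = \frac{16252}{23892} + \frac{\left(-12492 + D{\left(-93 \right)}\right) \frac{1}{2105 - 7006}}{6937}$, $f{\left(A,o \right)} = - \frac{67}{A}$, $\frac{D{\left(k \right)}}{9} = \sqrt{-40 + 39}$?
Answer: $\frac{7023032950735}{3655286452818} - \frac{9 i}{33998237} \approx 1.9213 - 2.6472 \cdot 10^{-7} i$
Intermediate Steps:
$D{\left(k \right)} = 9 i$ ($D{\left(k \right)} = 9 \sqrt{-40 + 39} = 9 \sqrt{-1} = 9 i$)
$s = \frac{138209451647}{203071469601} - \frac{9 i}{33998237}$ ($s = \frac{16252}{23892} + \frac{\left(-12492 + 9 i\right) \frac{1}{2105 - 7006}}{6937} = 16252 \cdot \frac{1}{23892} + \frac{-12492 + 9 i}{-4901} \cdot \frac{1}{6937} = \frac{4063}{5973} + \left(-12492 + 9 i\right) \left(- \frac{1}{4901}\right) \frac{1}{6937} = \frac{4063}{5973} + \left(\frac{12492}{4901} - \frac{9 i}{4901}\right) \frac{1}{6937} = \frac{4063}{5973} + \left(\frac{12492}{33998237} - \frac{9 i}{33998237}\right) = \frac{138209451647}{203071469601} - \frac{9 i}{33998237} \approx 0.6806 - 2.6472 \cdot 10^{-7} i$)
$s - f{\left(h,174 \right)} = \left(\frac{138209451647}{203071469601} - \frac{9 i}{33998237}\right) - - \frac{67}{54} = \left(\frac{138209451647}{203071469601} - \frac{9 i}{33998237}\right) + \frac{67}{54} = \frac{7023032950735}{3655286452818} - \frac{9 i}{33998237}$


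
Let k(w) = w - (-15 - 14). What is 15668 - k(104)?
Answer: 15535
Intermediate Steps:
k(w) = 29 + w (k(w) = w - 1*(-29) = w + 29 = 29 + w)
15668 - k(104) = 15668 - (29 + 104) = 15668 - 1*133 = 15668 - 133 = 15535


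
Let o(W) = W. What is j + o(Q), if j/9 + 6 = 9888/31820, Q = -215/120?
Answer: -10117793/190920 ≈ -52.995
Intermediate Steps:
Q = -43/24 (Q = -215*1/120 = -43/24 ≈ -1.7917)
j = -407322/7955 (j = -54 + 9*(9888/31820) = -54 + 9*(9888*(1/31820)) = -54 + 9*(2472/7955) = -54 + 22248/7955 = -407322/7955 ≈ -51.203)
j + o(Q) = -407322/7955 - 43/24 = -10117793/190920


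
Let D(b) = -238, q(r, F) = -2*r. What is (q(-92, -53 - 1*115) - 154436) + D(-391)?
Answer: -154490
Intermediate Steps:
(q(-92, -53 - 1*115) - 154436) + D(-391) = (-2*(-92) - 154436) - 238 = (184 - 154436) - 238 = -154252 - 238 = -154490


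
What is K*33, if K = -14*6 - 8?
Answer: -3036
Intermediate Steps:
K = -92 (K = -84 - 8 = -92)
K*33 = -92*33 = -3036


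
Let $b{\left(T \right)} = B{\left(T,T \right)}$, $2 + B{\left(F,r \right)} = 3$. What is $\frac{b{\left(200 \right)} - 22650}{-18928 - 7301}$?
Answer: $\frac{22649}{26229} \approx 0.86351$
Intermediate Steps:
$B{\left(F,r \right)} = 1$ ($B{\left(F,r \right)} = -2 + 3 = 1$)
$b{\left(T \right)} = 1$
$\frac{b{\left(200 \right)} - 22650}{-18928 - 7301} = \frac{1 - 22650}{-18928 - 7301} = - \frac{22649}{-26229} = \left(-22649\right) \left(- \frac{1}{26229}\right) = \frac{22649}{26229}$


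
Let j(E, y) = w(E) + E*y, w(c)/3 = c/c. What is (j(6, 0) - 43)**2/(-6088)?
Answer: -200/761 ≈ -0.26281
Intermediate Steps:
w(c) = 3 (w(c) = 3*(c/c) = 3*1 = 3)
j(E, y) = 3 + E*y
(j(6, 0) - 43)**2/(-6088) = ((3 + 6*0) - 43)**2/(-6088) = ((3 + 0) - 43)**2*(-1/6088) = (3 - 43)**2*(-1/6088) = (-40)**2*(-1/6088) = 1600*(-1/6088) = -200/761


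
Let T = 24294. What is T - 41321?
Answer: -17027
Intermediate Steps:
T - 41321 = 24294 - 41321 = -17027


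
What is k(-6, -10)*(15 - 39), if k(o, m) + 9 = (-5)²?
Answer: -384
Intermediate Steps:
k(o, m) = 16 (k(o, m) = -9 + (-5)² = -9 + 25 = 16)
k(-6, -10)*(15 - 39) = 16*(15 - 39) = 16*(-24) = -384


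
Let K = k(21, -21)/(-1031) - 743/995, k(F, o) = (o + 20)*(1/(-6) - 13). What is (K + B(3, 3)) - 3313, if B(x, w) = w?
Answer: -20377956503/6155070 ≈ -3310.8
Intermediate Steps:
k(F, o) = -790/3 - 79*o/6 (k(F, o) = (20 + o)*(-⅙ - 13) = (20 + o)*(-79/6) = -790/3 - 79*o/6)
K = -4674803/6155070 (K = (-790/3 - 79/6*(-21))/(-1031) - 743/995 = (-790/3 + 553/2)*(-1/1031) - 743*1/995 = (79/6)*(-1/1031) - 743/995 = -79/6186 - 743/995 = -4674803/6155070 ≈ -0.75950)
(K + B(3, 3)) - 3313 = (-4674803/6155070 + 3) - 3313 = 13790407/6155070 - 3313 = -20377956503/6155070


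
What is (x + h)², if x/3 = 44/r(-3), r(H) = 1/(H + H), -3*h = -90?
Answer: 580644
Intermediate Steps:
h = 30 (h = -⅓*(-90) = 30)
r(H) = 1/(2*H)
x = -792 (x = 3*(44/(((½)/(-3)))) = 3*(44/(((½)*(-⅓)))) = 3*(44/(-⅙)) = 3*(44*(-6)) = 3*(-264) = -792)
(x + h)² = (-792 + 30)² = (-762)² = 580644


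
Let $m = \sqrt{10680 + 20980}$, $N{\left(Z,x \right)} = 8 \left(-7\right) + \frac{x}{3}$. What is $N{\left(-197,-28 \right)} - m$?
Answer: $- \frac{196}{3} - 2 \sqrt{7915} \approx -243.27$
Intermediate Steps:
$N{\left(Z,x \right)} = -56 + \frac{x}{3}$ ($N{\left(Z,x \right)} = -56 + x \frac{1}{3} = -56 + \frac{x}{3}$)
$m = 2 \sqrt{7915}$ ($m = \sqrt{31660} = 2 \sqrt{7915} \approx 177.93$)
$N{\left(-197,-28 \right)} - m = \left(-56 + \frac{1}{3} \left(-28\right)\right) - 2 \sqrt{7915} = \left(-56 - \frac{28}{3}\right) - 2 \sqrt{7915} = - \frac{196}{3} - 2 \sqrt{7915}$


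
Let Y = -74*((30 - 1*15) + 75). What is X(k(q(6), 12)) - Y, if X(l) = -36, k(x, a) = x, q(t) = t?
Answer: 6624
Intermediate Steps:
Y = -6660 (Y = -74*((30 - 15) + 75) = -74*(15 + 75) = -74*90 = -6660)
X(k(q(6), 12)) - Y = -36 - 1*(-6660) = -36 + 6660 = 6624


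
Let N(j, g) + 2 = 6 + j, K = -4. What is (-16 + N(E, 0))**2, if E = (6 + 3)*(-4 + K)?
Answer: 7056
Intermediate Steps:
E = -72 (E = (6 + 3)*(-4 - 4) = 9*(-8) = -72)
N(j, g) = 4 + j (N(j, g) = -2 + (6 + j) = 4 + j)
(-16 + N(E, 0))**2 = (-16 + (4 - 72))**2 = (-16 - 68)**2 = (-84)**2 = 7056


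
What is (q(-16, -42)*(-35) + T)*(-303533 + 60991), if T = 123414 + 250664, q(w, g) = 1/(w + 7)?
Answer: -816575125454/9 ≈ -9.0731e+10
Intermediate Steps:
q(w, g) = 1/(7 + w)
T = 374078
(q(-16, -42)*(-35) + T)*(-303533 + 60991) = (-35/(7 - 16) + 374078)*(-303533 + 60991) = (-35/(-9) + 374078)*(-242542) = (-⅑*(-35) + 374078)*(-242542) = (35/9 + 374078)*(-242542) = (3366737/9)*(-242542) = -816575125454/9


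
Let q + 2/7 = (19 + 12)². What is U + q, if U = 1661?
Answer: 18352/7 ≈ 2621.7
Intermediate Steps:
q = 6725/7 (q = -2/7 + (19 + 12)² = -2/7 + 31² = -2/7 + 961 = 6725/7 ≈ 960.71)
U + q = 1661 + 6725/7 = 18352/7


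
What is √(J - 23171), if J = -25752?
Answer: I*√48923 ≈ 221.19*I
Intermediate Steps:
√(J - 23171) = √(-25752 - 23171) = √(-48923) = I*√48923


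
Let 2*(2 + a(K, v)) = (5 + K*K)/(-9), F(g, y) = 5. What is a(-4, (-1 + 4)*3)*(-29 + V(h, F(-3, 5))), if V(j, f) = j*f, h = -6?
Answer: 1121/6 ≈ 186.83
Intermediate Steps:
V(j, f) = f*j
a(K, v) = -41/18 - K²/18 (a(K, v) = -2 + ((5 + K*K)/(-9))/2 = -2 + ((5 + K²)*(-⅑))/2 = -2 + (-5/9 - K²/9)/2 = -2 + (-5/18 - K²/18) = -41/18 - K²/18)
a(-4, (-1 + 4)*3)*(-29 + V(h, F(-3, 5))) = (-41/18 - 1/18*(-4)²)*(-29 + 5*(-6)) = (-41/18 - 1/18*16)*(-29 - 30) = (-41/18 - 8/9)*(-59) = -19/6*(-59) = 1121/6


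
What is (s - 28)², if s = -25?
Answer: 2809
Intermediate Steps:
(s - 28)² = (-25 - 28)² = (-53)² = 2809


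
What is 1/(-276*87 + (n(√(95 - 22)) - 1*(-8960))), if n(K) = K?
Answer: -15052/226562631 - √73/226562631 ≈ -6.6474e-5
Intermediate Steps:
1/(-276*87 + (n(√(95 - 22)) - 1*(-8960))) = 1/(-276*87 + (√(95 - 22) - 1*(-8960))) = 1/(-24012 + (√73 + 8960)) = 1/(-24012 + (8960 + √73)) = 1/(-15052 + √73)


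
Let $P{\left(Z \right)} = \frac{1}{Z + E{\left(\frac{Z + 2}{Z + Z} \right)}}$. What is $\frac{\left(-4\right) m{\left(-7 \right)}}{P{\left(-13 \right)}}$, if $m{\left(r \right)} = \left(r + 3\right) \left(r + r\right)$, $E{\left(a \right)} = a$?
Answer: $\frac{36624}{13} \approx 2817.2$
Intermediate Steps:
$P{\left(Z \right)} = \frac{1}{Z + \frac{2 + Z}{2 Z}}$ ($P{\left(Z \right)} = \frac{1}{Z + \frac{Z + 2}{Z + Z}} = \frac{1}{Z + \frac{2 + Z}{2 Z}}$)
$m{\left(r \right)} = 2 r \left(3 + r\right)$ ($m{\left(r \right)} = \left(3 + r\right) 2 r = 2 r \left(3 + r\right)$)
$\frac{\left(-4\right) m{\left(-7 \right)}}{P{\left(-13 \right)}} = \frac{\left(-4\right) 2 \left(-7\right) \left(3 - 7\right)}{2 \left(-13\right) \frac{1}{2 - 13 + 2 \left(-13\right)^{2}}} = \frac{\left(-4\right) 2 \left(-7\right) \left(-4\right)}{2 \left(-13\right) \frac{1}{2 - 13 + 2 \cdot 169}} = \frac{\left(-4\right) 56}{2 \left(-13\right) \frac{1}{2 - 13 + 338}} = - \frac{224}{2 \left(-13\right) \frac{1}{327}} = - \frac{224}{- \frac{26}{327}} = \left(-224\right) \left(- \frac{327}{26}\right) = \frac{36624}{13}$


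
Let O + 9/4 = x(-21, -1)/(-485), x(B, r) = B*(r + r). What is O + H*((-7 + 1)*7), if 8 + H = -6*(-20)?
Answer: -9130293/1940 ≈ -4706.3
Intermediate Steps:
x(B, r) = 2*B*r (x(B, r) = B*(2*r) = 2*B*r)
H = 112 (H = -8 - 6*(-20) = -8 + 120 = 112)
O = -4533/1940 (O = -9/4 + (2*(-21)*(-1))/(-485) = -9/4 + 42*(-1/485) = -9/4 - 42/485 = -4533/1940 ≈ -2.3366)
O + H*((-7 + 1)*7) = -4533/1940 + 112*((-7 + 1)*7) = -4533/1940 + 112*(-6*7) = -4533/1940 + 112*(-42) = -4533/1940 - 4704 = -9130293/1940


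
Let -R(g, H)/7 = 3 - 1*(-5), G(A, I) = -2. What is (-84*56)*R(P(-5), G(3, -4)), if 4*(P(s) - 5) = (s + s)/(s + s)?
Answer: 263424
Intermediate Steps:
P(s) = 21/4 (P(s) = 5 + ((s + s)/(s + s))/4 = 5 + ((2*s)/((2*s)))/4 = 5 + ((2*s)*(1/(2*s)))/4 = 5 + (1/4)*1 = 5 + 1/4 = 21/4)
R(g, H) = -56 (R(g, H) = -7*(3 - 1*(-5)) = -7*(3 + 5) = -7*8 = -56)
(-84*56)*R(P(-5), G(3, -4)) = -84*56*(-56) = -4704*(-56) = 263424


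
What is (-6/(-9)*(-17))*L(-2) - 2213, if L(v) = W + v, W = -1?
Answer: -2179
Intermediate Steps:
L(v) = -1 + v
(-6/(-9)*(-17))*L(-2) - 2213 = (-6/(-9)*(-17))*(-1 - 2) - 2213 = (-6*(-⅑)*(-17))*(-3) - 2213 = ((⅔)*(-17))*(-3) - 2213 = -34/3*(-3) - 2213 = 34 - 2213 = -2179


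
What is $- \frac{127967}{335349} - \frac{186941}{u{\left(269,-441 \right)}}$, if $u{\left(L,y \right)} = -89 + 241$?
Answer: $- \frac{471503221}{383256} \approx -1230.3$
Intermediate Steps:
$u{\left(L,y \right)} = 152$
$- \frac{127967}{335349} - \frac{186941}{u{\left(269,-441 \right)}} = - \frac{127967}{335349} - \frac{186941}{152} = \left(-127967\right) \frac{1}{335349} - \frac{9839}{8} = - \frac{18281}{47907} - \frac{9839}{8} = - \frac{471503221}{383256}$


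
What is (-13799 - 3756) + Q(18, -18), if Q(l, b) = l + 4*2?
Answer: -17529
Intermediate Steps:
Q(l, b) = 8 + l (Q(l, b) = l + 8 = 8 + l)
(-13799 - 3756) + Q(18, -18) = (-13799 - 3756) + (8 + 18) = -17555 + 26 = -17529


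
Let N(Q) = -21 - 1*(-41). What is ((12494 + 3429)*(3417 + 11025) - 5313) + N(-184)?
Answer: 229954673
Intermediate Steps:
N(Q) = 20 (N(Q) = -21 + 41 = 20)
((12494 + 3429)*(3417 + 11025) - 5313) + N(-184) = ((12494 + 3429)*(3417 + 11025) - 5313) + 20 = (15923*14442 - 5313) + 20 = (229959966 - 5313) + 20 = 229954653 + 20 = 229954673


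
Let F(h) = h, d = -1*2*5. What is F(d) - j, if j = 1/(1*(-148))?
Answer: -1479/148 ≈ -9.9932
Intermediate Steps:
d = -10 (d = -2*5 = -10)
j = -1/148 (j = 1/(-148) = -1/148 ≈ -0.0067568)
F(d) - j = -10 - 1*(-1/148) = -10 + 1/148 = -1479/148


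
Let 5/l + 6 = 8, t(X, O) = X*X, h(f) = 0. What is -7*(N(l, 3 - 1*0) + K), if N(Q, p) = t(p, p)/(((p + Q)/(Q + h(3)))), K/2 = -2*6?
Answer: 1533/11 ≈ 139.36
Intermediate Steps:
t(X, O) = X²
l = 5/2 (l = 5/(-6 + 8) = 5/2 ≈ 2.5000)
K = -24 (K = 2*(-2*6) = 2*(-12) = -24)
N(Q, p) = Q*p²/(Q + p) (N(Q, p) = p²/(((p + Q)/(Q + 0))) = p²/(((Q + p)/Q)) = p²*(Q/(Q + p)) = Q*p²/(Q + p))
-7*(N(l, 3 - 1*0) + K) = -7*(5*(3 - 1*0)²/(2*(5/2 + (3 - 1*0))) - 24) = -7*(5*(3 + 0)²/(2*(5/2 + (3 + 0))) - 24) = -7*((5/2)*3²/(5/2 + 3) - 24) = -7*((5/2)*9/(11/2) - 24) = -7*((5/2)*9*(2/11) - 24) = -7*(45/11 - 24) = -7*(-219/11) = 1533/11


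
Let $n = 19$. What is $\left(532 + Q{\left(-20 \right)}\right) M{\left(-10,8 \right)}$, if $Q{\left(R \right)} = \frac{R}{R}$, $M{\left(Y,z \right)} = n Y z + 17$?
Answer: $-801099$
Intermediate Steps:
$M{\left(Y,z \right)} = 17 + 19 Y z$ ($M{\left(Y,z \right)} = 19 Y z + 17 = 17 + 19 Y z$)
$Q{\left(R \right)} = 1$
$\left(532 + Q{\left(-20 \right)}\right) M{\left(-10,8 \right)} = \left(532 + 1\right) \left(17 + 19 \left(-10\right) 8\right) = 533 \left(17 - 1520\right) = 533 \left(-1503\right) = -801099$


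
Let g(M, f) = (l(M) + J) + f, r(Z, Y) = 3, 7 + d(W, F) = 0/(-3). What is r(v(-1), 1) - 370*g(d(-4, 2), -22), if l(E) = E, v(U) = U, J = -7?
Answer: 13323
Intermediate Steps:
d(W, F) = -7 (d(W, F) = -7 + 0/(-3) = -7 + 0*(-⅓) = -7 + 0 = -7)
g(M, f) = -7 + M + f (g(M, f) = (M - 7) + f = (-7 + M) + f = -7 + M + f)
r(v(-1), 1) - 370*g(d(-4, 2), -22) = 3 - 370*(-7 - 7 - 22) = 3 - 370*(-36) = 3 + 13320 = 13323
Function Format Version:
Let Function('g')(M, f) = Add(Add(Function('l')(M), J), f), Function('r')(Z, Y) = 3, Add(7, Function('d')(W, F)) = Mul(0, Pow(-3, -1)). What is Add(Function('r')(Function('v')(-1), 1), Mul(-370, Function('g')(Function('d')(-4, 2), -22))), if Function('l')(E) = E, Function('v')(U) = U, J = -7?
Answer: 13323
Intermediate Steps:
Function('d')(W, F) = -7 (Function('d')(W, F) = Add(-7, Mul(0, Pow(-3, -1))) = Add(-7, Mul(0, Rational(-1, 3))) = Add(-7, 0) = -7)
Function('g')(M, f) = Add(-7, M, f) (Function('g')(M, f) = Add(Add(M, -7), f) = Add(Add(-7, M), f) = Add(-7, M, f))
Add(Function('r')(Function('v')(-1), 1), Mul(-370, Function('g')(Function('d')(-4, 2), -22))) = Add(3, Mul(-370, Add(-7, -7, -22))) = Add(3, Mul(-370, -36)) = Add(3, 13320) = 13323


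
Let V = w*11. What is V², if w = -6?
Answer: 4356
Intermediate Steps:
V = -66 (V = -6*11 = -66)
V² = (-66)² = 4356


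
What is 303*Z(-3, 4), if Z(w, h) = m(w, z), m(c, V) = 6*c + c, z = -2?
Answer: -6363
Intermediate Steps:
m(c, V) = 7*c
Z(w, h) = 7*w
303*Z(-3, 4) = 303*(7*(-3)) = 303*(-21) = -6363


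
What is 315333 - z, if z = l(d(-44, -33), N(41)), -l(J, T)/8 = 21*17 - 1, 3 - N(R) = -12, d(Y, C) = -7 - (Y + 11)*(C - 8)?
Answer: 318181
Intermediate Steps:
d(Y, C) = -7 - (-8 + C)*(11 + Y) (d(Y, C) = -7 - (11 + Y)*(-8 + C) = -7 - (-8 + C)*(11 + Y))
N(R) = 15 (N(R) = 3 - 1*(-12) = 3 + 12 = 15)
l(J, T) = -2848 (l(J, T) = -8*(21*17 - 1) = -8*(357 - 1) = -8*356 = -2848)
z = -2848
315333 - z = 315333 - 1*(-2848) = 315333 + 2848 = 318181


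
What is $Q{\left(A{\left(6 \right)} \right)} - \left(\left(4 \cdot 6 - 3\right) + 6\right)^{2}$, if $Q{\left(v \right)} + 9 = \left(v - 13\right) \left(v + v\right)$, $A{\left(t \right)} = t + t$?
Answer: $-762$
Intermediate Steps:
$A{\left(t \right)} = 2 t$
$Q{\left(v \right)} = -9 + 2 v \left(-13 + v\right)$ ($Q{\left(v \right)} = -9 + \left(v - 13\right) \left(v + v\right) = -9 + \left(-13 + v\right) 2 v = -9 + 2 v \left(-13 + v\right)$)
$Q{\left(A{\left(6 \right)} \right)} - \left(\left(4 \cdot 6 - 3\right) + 6\right)^{2} = \left(-9 - 26 \cdot 2 \cdot 6 + 2 \left(2 \cdot 6\right)^{2}\right) - \left(\left(4 \cdot 6 - 3\right) + 6\right)^{2} = \left(-9 - 312 + 2 \cdot 12^{2}\right) - \left(\left(24 - 3\right) + 6\right)^{2} = \left(-9 - 312 + 2 \cdot 144\right) - \left(21 + 6\right)^{2} = \left(-9 - 312 + 288\right) - 27^{2} = -33 - 729 = -762$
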